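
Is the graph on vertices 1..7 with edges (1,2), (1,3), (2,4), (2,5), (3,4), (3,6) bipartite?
Yes. Partition: {1, 4, 5, 6, 7}, {2, 3}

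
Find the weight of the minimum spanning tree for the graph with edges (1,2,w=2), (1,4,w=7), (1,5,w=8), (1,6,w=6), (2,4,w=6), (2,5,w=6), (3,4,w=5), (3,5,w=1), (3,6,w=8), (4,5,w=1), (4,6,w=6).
16 (MST edges: (1,2,w=2), (1,6,w=6), (2,5,w=6), (3,5,w=1), (4,5,w=1); sum of weights 2 + 6 + 6 + 1 + 1 = 16)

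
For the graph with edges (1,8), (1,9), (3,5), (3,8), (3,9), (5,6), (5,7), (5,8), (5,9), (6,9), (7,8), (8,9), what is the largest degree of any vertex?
5 (attained at vertices 5, 8, 9)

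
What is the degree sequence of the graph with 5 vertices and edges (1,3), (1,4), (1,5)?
[3, 1, 1, 1, 0] (degrees: deg(1)=3, deg(2)=0, deg(3)=1, deg(4)=1, deg(5)=1)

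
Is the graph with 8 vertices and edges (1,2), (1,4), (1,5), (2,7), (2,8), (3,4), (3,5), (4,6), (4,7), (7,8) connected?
Yes (BFS from 1 visits [1, 2, 4, 5, 7, 8, 3, 6] — all 8 vertices reached)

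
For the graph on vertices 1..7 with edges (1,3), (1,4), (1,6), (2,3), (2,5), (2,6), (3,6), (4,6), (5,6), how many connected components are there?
2 (components: {1, 2, 3, 4, 5, 6}, {7})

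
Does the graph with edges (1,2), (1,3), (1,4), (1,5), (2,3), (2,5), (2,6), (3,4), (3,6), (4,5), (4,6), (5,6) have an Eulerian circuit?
Yes (the graph is connected and all 6 vertices have even degree)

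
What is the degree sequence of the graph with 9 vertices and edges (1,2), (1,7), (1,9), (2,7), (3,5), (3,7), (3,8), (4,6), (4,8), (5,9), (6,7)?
[4, 3, 3, 2, 2, 2, 2, 2, 2] (degrees: deg(1)=3, deg(2)=2, deg(3)=3, deg(4)=2, deg(5)=2, deg(6)=2, deg(7)=4, deg(8)=2, deg(9)=2)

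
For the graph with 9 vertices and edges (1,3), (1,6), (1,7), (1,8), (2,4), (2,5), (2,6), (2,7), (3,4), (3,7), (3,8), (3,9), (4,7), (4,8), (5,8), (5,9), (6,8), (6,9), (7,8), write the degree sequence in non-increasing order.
[6, 5, 5, 4, 4, 4, 4, 3, 3] (degrees: deg(1)=4, deg(2)=4, deg(3)=5, deg(4)=4, deg(5)=3, deg(6)=4, deg(7)=5, deg(8)=6, deg(9)=3)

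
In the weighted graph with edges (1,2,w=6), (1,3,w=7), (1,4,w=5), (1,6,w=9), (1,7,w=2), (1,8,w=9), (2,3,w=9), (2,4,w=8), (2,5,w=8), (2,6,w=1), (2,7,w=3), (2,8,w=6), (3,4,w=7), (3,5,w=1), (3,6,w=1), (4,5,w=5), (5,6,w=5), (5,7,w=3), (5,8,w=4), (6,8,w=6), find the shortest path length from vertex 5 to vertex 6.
2 (path: 5 -> 3 -> 6; weights 1 + 1 = 2)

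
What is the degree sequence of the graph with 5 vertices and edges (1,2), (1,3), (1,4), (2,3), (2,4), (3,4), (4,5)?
[4, 3, 3, 3, 1] (degrees: deg(1)=3, deg(2)=3, deg(3)=3, deg(4)=4, deg(5)=1)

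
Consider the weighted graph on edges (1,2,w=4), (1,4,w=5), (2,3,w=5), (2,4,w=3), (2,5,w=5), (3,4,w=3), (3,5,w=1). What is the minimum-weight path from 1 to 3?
8 (path: 1 -> 4 -> 3; weights 5 + 3 = 8)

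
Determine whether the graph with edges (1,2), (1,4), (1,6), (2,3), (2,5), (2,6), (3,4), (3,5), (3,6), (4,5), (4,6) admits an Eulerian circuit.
No (2 vertices have odd degree: {1, 5}; Eulerian circuit requires 0)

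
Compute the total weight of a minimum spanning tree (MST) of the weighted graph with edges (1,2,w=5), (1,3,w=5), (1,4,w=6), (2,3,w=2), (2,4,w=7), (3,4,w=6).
13 (MST edges: (1,2,w=5), (1,4,w=6), (2,3,w=2); sum of weights 5 + 6 + 2 = 13)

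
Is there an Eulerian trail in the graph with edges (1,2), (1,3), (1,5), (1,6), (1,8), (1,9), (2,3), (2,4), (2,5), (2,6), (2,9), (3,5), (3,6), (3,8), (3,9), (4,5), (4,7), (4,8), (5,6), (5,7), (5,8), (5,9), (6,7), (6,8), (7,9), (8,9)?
Yes — and in fact it has an Eulerian circuit (the graph is connected and all 9 vertices have even degree)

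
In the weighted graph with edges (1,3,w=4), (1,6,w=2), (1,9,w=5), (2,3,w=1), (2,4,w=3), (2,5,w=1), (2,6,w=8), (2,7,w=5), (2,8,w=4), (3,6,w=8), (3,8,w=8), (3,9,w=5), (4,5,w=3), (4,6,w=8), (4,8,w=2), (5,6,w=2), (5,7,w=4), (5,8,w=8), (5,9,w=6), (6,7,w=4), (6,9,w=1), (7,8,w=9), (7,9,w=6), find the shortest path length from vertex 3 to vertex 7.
6 (path: 3 -> 2 -> 7; weights 1 + 5 = 6)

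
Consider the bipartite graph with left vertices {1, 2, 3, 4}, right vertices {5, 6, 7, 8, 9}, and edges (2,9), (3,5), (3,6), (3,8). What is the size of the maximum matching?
2 (matching: (2,9), (3,8); upper bound min(|L|,|R|) = min(4,5) = 4)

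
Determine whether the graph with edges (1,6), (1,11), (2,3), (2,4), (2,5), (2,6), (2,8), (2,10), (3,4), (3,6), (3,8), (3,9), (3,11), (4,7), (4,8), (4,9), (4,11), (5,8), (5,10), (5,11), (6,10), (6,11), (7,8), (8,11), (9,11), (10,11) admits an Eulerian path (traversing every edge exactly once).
Yes (the graph is connected and exactly 2 vertices have odd degree: {6, 9}; any Eulerian path must start and end at those)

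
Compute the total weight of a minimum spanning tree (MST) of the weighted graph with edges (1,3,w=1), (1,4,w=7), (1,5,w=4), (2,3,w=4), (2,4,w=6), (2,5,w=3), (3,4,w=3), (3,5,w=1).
8 (MST edges: (1,3,w=1), (2,5,w=3), (3,4,w=3), (3,5,w=1); sum of weights 1 + 3 + 3 + 1 = 8)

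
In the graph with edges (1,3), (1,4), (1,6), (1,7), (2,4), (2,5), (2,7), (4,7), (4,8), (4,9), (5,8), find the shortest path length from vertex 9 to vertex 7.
2 (path: 9 -> 4 -> 7, 2 edges)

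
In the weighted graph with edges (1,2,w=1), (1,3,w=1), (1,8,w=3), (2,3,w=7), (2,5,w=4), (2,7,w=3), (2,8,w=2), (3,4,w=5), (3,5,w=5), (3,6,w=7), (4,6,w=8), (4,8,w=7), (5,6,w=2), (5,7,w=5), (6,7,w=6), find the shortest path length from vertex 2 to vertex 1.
1 (path: 2 -> 1; weights 1 = 1)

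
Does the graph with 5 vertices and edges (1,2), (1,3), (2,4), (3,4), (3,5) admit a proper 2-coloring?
Yes. Partition: {1, 4, 5}, {2, 3}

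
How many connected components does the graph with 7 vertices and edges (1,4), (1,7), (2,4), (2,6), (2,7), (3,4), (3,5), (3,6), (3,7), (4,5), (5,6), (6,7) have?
1 (components: {1, 2, 3, 4, 5, 6, 7})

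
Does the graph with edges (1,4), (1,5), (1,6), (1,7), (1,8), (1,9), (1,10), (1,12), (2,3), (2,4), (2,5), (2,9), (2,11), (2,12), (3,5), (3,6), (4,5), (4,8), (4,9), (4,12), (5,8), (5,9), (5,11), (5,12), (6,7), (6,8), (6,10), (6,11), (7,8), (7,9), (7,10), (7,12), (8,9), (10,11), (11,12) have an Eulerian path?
Yes (the graph is connected and exactly 2 vertices have odd degree: {3, 11}; any Eulerian path must start and end at those)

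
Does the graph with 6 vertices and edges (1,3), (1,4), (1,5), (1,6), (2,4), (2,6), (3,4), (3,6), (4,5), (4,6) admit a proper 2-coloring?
No (odd cycle of length 3: 6 -> 1 -> 4 -> 6)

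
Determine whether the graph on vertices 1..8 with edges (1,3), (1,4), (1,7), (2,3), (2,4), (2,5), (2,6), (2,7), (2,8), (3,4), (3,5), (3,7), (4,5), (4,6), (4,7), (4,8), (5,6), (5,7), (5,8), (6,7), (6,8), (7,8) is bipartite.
No (odd cycle of length 3: 7 -> 1 -> 3 -> 7)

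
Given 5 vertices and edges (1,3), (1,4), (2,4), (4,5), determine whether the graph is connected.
Yes (BFS from 1 visits [1, 3, 4, 2, 5] — all 5 vertices reached)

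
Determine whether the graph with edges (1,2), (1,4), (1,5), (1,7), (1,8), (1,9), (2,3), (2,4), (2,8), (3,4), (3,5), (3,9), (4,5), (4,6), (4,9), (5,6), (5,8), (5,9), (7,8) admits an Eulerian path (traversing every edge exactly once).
Yes — and in fact it has an Eulerian circuit (the graph is connected and all 9 vertices have even degree)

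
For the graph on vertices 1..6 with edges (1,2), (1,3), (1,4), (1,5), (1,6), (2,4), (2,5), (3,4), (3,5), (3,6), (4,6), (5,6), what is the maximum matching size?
3 (matching: (1,6), (2,5), (3,4); upper bound floor(n/2) = floor(6/2) = 3)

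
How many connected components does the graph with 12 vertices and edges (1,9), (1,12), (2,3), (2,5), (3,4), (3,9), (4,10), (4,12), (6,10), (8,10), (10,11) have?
2 (components: {1, 2, 3, 4, 5, 6, 8, 9, 10, 11, 12}, {7})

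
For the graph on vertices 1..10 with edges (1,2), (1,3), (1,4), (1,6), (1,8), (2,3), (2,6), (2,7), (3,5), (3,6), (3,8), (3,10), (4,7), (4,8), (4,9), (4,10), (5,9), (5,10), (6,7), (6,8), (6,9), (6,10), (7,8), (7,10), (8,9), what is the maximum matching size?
5 (matching: (1,4), (2,7), (3,5), (6,10), (8,9); upper bound floor(n/2) = floor(10/2) = 5)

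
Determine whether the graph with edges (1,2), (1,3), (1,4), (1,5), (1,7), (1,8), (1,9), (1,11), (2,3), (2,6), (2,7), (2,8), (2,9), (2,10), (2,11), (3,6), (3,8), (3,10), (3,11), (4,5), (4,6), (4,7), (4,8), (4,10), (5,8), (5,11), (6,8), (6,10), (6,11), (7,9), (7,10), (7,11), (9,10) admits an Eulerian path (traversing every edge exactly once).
Yes — and in fact it has an Eulerian circuit (the graph is connected and all 11 vertices have even degree)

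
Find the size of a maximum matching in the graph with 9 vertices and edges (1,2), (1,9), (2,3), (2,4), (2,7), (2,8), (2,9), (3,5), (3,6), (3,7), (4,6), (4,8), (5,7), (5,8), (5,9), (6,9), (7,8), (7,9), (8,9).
4 (matching: (2,8), (3,7), (4,6), (5,9); upper bound floor(n/2) = floor(9/2) = 4)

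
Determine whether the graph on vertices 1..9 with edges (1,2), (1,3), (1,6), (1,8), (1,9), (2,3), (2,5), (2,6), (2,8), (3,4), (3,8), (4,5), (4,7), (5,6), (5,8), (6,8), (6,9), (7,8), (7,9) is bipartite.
No (odd cycle of length 3: 8 -> 1 -> 2 -> 8)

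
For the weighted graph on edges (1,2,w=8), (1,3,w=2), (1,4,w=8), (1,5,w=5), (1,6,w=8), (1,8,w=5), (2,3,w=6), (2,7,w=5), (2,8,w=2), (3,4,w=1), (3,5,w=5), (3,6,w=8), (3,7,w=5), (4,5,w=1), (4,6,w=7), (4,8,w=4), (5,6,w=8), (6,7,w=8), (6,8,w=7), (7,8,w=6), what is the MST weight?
22 (MST edges: (1,3,w=2), (2,7,w=5), (2,8,w=2), (3,4,w=1), (4,5,w=1), (4,6,w=7), (4,8,w=4); sum of weights 2 + 5 + 2 + 1 + 1 + 7 + 4 = 22)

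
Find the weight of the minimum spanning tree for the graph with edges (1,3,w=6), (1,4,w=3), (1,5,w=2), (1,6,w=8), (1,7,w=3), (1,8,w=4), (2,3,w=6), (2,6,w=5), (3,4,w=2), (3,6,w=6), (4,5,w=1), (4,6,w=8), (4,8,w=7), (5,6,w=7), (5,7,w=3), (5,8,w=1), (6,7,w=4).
18 (MST edges: (1,5,w=2), (1,7,w=3), (2,6,w=5), (3,4,w=2), (4,5,w=1), (5,8,w=1), (6,7,w=4); sum of weights 2 + 3 + 5 + 2 + 1 + 1 + 4 = 18)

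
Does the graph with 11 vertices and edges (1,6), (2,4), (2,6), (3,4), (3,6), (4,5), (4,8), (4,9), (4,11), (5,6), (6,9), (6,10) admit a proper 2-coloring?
Yes. Partition: {1, 2, 3, 5, 7, 8, 9, 10, 11}, {4, 6}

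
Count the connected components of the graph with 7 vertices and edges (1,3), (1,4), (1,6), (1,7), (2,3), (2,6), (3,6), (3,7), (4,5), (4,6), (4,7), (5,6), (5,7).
1 (components: {1, 2, 3, 4, 5, 6, 7})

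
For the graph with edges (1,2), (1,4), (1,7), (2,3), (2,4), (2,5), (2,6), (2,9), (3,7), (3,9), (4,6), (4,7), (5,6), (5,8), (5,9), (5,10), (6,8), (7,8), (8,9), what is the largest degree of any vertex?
6 (attained at vertex 2)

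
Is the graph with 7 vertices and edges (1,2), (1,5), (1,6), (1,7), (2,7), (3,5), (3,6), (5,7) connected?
No, it has 2 components: {1, 2, 3, 5, 6, 7}, {4}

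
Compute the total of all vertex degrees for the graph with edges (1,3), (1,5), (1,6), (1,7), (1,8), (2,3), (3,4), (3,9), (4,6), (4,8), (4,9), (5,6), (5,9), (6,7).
28 (handshake: sum of degrees = 2|E| = 2 x 14 = 28)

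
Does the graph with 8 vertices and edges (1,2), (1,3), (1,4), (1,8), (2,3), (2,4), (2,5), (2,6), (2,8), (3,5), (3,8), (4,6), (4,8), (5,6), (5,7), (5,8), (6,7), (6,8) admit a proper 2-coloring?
No (odd cycle of length 3: 4 -> 1 -> 2 -> 4)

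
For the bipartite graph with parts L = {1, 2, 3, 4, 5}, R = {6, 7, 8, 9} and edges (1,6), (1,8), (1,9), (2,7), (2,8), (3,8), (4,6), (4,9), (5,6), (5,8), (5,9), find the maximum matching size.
4 (matching: (1,9), (2,7), (3,8), (4,6); upper bound min(|L|,|R|) = min(5,4) = 4)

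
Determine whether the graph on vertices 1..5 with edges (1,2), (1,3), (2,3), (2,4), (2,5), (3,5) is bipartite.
No (odd cycle of length 3: 2 -> 1 -> 3 -> 2)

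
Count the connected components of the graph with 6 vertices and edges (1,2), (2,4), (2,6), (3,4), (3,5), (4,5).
1 (components: {1, 2, 3, 4, 5, 6})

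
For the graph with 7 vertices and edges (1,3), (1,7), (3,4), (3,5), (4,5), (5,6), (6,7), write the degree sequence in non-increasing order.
[3, 3, 2, 2, 2, 2, 0] (degrees: deg(1)=2, deg(2)=0, deg(3)=3, deg(4)=2, deg(5)=3, deg(6)=2, deg(7)=2)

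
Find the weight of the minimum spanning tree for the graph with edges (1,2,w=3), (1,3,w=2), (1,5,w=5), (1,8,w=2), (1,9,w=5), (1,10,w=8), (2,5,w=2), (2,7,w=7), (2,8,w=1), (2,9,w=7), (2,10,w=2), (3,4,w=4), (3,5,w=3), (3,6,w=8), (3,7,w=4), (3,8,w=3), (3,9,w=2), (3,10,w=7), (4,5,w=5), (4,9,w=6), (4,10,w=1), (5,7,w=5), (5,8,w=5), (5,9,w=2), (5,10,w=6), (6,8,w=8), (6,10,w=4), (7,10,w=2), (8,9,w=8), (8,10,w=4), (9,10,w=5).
18 (MST edges: (1,3,w=2), (1,8,w=2), (2,5,w=2), (2,8,w=1), (2,10,w=2), (3,9,w=2), (4,10,w=1), (6,10,w=4), (7,10,w=2); sum of weights 2 + 2 + 2 + 1 + 2 + 2 + 1 + 4 + 2 = 18)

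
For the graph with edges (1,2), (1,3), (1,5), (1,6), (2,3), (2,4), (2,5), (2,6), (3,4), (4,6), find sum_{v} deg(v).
20 (handshake: sum of degrees = 2|E| = 2 x 10 = 20)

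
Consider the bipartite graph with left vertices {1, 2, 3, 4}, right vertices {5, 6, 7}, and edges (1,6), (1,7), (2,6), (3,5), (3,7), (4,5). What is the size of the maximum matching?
3 (matching: (1,7), (2,6), (3,5); upper bound min(|L|,|R|) = min(4,3) = 3)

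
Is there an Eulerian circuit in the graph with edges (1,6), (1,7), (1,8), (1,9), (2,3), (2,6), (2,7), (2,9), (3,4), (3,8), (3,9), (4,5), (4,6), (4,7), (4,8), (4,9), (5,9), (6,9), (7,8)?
Yes (the graph is connected and all 9 vertices have even degree)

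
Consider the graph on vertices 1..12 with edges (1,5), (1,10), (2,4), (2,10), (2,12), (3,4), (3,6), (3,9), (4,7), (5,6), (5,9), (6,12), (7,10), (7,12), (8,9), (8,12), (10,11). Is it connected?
Yes (BFS from 1 visits [1, 5, 10, 6, 9, 2, 7, 11, 3, 12, 8, 4] — all 12 vertices reached)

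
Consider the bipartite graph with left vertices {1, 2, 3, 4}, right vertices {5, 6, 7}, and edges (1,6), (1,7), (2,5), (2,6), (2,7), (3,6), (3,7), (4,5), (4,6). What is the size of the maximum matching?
3 (matching: (1,7), (2,6), (4,5); upper bound min(|L|,|R|) = min(4,3) = 3)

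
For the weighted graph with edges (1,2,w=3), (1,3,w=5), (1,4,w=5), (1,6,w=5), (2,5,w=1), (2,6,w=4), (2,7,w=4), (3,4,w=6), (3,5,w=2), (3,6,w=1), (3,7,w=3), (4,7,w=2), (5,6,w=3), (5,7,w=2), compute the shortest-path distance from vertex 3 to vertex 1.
5 (path: 3 -> 1; weights 5 = 5)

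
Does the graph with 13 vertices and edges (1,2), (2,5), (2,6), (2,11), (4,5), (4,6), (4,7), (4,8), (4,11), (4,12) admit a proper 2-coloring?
Yes. Partition: {1, 3, 5, 6, 7, 8, 9, 10, 11, 12, 13}, {2, 4}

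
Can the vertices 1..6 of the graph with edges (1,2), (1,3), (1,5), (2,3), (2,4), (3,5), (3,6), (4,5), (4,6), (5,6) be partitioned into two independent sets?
No (odd cycle of length 3: 5 -> 1 -> 3 -> 5)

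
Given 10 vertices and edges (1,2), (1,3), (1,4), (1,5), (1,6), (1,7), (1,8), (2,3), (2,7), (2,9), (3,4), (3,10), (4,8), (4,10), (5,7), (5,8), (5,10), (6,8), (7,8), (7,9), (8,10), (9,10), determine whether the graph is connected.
Yes (BFS from 1 visits [1, 2, 3, 4, 5, 6, 7, 8, 9, 10] — all 10 vertices reached)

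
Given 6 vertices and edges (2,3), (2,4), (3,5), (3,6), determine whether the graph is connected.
No, it has 2 components: {1}, {2, 3, 4, 5, 6}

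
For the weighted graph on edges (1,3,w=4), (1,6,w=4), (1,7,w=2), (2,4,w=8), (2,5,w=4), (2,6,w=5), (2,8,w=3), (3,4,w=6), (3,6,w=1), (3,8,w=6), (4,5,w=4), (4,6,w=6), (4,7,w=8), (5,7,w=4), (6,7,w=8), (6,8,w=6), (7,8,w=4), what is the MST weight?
22 (MST edges: (1,3,w=4), (1,7,w=2), (2,5,w=4), (2,8,w=3), (3,6,w=1), (4,5,w=4), (5,7,w=4); sum of weights 4 + 2 + 4 + 3 + 1 + 4 + 4 = 22)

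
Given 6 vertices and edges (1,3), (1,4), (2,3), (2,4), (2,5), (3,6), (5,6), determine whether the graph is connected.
Yes (BFS from 1 visits [1, 3, 4, 2, 6, 5] — all 6 vertices reached)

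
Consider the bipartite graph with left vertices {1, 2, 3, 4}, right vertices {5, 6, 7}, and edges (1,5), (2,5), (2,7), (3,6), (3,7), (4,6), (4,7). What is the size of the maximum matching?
3 (matching: (1,5), (2,7), (3,6); upper bound min(|L|,|R|) = min(4,3) = 3)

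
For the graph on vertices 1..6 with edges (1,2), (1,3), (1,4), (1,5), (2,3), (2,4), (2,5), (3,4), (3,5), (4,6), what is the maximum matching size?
3 (matching: (1,5), (2,3), (4,6); upper bound floor(n/2) = floor(6/2) = 3)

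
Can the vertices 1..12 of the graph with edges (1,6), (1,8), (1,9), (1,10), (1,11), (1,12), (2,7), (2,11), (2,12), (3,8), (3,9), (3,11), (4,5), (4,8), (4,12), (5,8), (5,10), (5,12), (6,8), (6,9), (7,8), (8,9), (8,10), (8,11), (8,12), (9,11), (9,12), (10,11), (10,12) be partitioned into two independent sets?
No (odd cycle of length 3: 10 -> 1 -> 12 -> 10)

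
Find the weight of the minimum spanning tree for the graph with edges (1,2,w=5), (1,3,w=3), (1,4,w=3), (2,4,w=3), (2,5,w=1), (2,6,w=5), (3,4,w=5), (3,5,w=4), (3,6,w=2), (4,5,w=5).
12 (MST edges: (1,3,w=3), (1,4,w=3), (2,4,w=3), (2,5,w=1), (3,6,w=2); sum of weights 3 + 3 + 3 + 1 + 2 = 12)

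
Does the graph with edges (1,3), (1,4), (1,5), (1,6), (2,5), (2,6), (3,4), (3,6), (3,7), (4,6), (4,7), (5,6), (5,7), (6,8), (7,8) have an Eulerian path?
Yes — and in fact it has an Eulerian circuit (the graph is connected and all 8 vertices have even degree)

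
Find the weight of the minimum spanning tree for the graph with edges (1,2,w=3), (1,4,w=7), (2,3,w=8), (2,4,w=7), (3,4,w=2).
12 (MST edges: (1,2,w=3), (1,4,w=7), (3,4,w=2); sum of weights 3 + 7 + 2 = 12)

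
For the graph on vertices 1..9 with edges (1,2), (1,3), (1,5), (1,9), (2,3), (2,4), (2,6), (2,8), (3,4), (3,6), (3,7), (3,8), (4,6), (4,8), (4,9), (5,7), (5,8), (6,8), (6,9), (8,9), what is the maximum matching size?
4 (matching: (1,5), (3,7), (4,6), (8,9); upper bound floor(n/2) = floor(9/2) = 4)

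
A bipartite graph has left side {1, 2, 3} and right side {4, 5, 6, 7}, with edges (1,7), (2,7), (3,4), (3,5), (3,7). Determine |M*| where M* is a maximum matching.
2 (matching: (1,7), (3,5); upper bound min(|L|,|R|) = min(3,4) = 3)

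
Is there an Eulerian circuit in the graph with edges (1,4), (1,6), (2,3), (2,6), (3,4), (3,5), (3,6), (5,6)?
Yes (the graph is connected and all 6 vertices have even degree)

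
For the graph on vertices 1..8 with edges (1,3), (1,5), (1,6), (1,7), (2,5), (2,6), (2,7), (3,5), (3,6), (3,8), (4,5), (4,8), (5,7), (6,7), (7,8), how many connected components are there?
1 (components: {1, 2, 3, 4, 5, 6, 7, 8})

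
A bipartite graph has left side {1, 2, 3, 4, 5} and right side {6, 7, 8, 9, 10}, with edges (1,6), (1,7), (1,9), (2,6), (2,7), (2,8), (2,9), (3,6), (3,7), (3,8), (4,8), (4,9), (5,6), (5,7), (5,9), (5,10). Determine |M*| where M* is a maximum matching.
5 (matching: (1,9), (2,6), (3,7), (4,8), (5,10); upper bound min(|L|,|R|) = min(5,5) = 5)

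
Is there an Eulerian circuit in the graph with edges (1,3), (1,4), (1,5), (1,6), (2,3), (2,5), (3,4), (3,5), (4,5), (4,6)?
Yes (the graph is connected and all 6 vertices have even degree)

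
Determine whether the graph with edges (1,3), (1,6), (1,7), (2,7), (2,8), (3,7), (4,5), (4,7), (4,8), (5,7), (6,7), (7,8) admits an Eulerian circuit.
No (4 vertices have odd degree: {1, 4, 7, 8}; Eulerian circuit requires 0)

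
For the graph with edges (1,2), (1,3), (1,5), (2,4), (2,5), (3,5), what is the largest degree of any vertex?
3 (attained at vertices 1, 2, 5)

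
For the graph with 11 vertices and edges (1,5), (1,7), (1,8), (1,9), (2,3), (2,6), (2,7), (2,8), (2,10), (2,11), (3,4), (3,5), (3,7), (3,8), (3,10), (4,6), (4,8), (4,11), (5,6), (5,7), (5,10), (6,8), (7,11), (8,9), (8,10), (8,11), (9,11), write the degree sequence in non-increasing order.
[8, 6, 6, 5, 5, 5, 4, 4, 4, 4, 3] (degrees: deg(1)=4, deg(2)=6, deg(3)=6, deg(4)=4, deg(5)=5, deg(6)=4, deg(7)=5, deg(8)=8, deg(9)=3, deg(10)=4, deg(11)=5)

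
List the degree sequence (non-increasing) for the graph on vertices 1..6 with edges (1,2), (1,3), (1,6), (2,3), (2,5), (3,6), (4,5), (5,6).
[3, 3, 3, 3, 3, 1] (degrees: deg(1)=3, deg(2)=3, deg(3)=3, deg(4)=1, deg(5)=3, deg(6)=3)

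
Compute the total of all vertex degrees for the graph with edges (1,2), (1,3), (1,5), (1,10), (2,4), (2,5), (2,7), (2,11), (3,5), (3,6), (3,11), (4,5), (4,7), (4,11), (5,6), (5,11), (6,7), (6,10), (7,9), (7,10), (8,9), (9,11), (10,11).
46 (handshake: sum of degrees = 2|E| = 2 x 23 = 46)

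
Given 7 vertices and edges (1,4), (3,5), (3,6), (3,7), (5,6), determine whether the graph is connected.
No, it has 3 components: {1, 4}, {2}, {3, 5, 6, 7}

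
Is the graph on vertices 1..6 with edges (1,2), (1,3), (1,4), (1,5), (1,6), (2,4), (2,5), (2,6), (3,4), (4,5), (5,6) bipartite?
No (odd cycle of length 3: 4 -> 1 -> 3 -> 4)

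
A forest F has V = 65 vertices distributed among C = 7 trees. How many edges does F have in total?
58 (Each of the 7 component trees on V_i vertices has V_i - 1 edges; summing gives V - C = 65 - 7 = 58)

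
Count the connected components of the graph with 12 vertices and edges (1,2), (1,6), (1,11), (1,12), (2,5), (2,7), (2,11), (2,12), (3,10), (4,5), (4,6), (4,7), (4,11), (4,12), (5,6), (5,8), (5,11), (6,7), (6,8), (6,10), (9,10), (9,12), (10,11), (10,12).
1 (components: {1, 2, 3, 4, 5, 6, 7, 8, 9, 10, 11, 12})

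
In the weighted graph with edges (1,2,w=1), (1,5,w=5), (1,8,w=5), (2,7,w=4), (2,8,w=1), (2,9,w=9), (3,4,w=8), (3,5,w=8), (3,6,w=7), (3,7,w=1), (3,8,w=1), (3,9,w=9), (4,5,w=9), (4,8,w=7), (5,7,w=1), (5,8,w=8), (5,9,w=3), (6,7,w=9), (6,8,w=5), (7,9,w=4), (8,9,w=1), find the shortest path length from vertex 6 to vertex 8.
5 (path: 6 -> 8; weights 5 = 5)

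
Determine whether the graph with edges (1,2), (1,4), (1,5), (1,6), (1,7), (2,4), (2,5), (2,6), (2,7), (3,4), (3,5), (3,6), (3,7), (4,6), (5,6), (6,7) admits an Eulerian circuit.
No (2 vertices have odd degree: {1, 2}; Eulerian circuit requires 0)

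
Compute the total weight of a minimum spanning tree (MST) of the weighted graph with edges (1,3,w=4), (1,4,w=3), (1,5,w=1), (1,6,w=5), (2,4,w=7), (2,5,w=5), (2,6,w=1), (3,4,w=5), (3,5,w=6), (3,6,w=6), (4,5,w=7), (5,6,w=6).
14 (MST edges: (1,3,w=4), (1,4,w=3), (1,5,w=1), (1,6,w=5), (2,6,w=1); sum of weights 4 + 3 + 1 + 5 + 1 = 14)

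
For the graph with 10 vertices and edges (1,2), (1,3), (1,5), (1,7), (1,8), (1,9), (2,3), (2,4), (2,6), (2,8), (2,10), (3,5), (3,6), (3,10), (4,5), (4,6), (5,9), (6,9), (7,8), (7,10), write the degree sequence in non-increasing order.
[6, 6, 5, 4, 4, 3, 3, 3, 3, 3] (degrees: deg(1)=6, deg(2)=6, deg(3)=5, deg(4)=3, deg(5)=4, deg(6)=4, deg(7)=3, deg(8)=3, deg(9)=3, deg(10)=3)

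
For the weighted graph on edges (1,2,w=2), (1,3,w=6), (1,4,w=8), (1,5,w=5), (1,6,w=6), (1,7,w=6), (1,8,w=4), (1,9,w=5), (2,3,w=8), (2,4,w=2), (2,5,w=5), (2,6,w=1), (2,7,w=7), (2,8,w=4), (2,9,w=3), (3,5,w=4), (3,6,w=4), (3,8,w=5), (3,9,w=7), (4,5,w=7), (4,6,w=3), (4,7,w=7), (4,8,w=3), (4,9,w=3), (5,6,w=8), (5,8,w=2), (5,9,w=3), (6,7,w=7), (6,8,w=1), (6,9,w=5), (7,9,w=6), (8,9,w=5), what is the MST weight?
21 (MST edges: (1,2,w=2), (1,7,w=6), (2,4,w=2), (2,6,w=1), (2,9,w=3), (3,6,w=4), (5,8,w=2), (6,8,w=1); sum of weights 2 + 6 + 2 + 1 + 3 + 4 + 2 + 1 = 21)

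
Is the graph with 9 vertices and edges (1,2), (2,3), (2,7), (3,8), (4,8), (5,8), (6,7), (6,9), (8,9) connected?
Yes (BFS from 1 visits [1, 2, 3, 7, 8, 6, 4, 5, 9] — all 9 vertices reached)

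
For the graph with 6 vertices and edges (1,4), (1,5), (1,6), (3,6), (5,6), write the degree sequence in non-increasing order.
[3, 3, 2, 1, 1, 0] (degrees: deg(1)=3, deg(2)=0, deg(3)=1, deg(4)=1, deg(5)=2, deg(6)=3)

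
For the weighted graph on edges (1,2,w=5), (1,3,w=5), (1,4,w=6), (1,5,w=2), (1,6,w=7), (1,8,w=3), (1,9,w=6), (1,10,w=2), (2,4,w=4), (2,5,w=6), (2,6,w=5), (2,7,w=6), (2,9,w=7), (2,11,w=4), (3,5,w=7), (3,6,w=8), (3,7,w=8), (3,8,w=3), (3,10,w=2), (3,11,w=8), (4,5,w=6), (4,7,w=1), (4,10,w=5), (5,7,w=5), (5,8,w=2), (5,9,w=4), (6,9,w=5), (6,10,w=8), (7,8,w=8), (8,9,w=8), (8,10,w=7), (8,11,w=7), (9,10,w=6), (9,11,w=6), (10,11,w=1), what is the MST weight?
27 (MST edges: (1,5,w=2), (1,10,w=2), (2,4,w=4), (2,6,w=5), (2,11,w=4), (3,10,w=2), (4,7,w=1), (5,8,w=2), (5,9,w=4), (10,11,w=1); sum of weights 2 + 2 + 4 + 5 + 4 + 2 + 1 + 2 + 4 + 1 = 27)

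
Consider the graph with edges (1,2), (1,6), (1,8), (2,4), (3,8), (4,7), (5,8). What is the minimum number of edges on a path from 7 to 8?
4 (path: 7 -> 4 -> 2 -> 1 -> 8, 4 edges)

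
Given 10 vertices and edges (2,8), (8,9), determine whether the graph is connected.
No, it has 8 components: {1}, {2, 8, 9}, {3}, {4}, {5}, {6}, {7}, {10}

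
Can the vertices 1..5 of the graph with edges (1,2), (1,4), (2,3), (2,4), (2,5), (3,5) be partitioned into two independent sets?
No (odd cycle of length 3: 2 -> 1 -> 4 -> 2)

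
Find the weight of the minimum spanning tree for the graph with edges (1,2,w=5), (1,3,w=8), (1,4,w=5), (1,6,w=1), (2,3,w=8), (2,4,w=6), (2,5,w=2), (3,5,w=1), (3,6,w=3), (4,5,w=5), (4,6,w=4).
11 (MST edges: (1,6,w=1), (2,5,w=2), (3,5,w=1), (3,6,w=3), (4,6,w=4); sum of weights 1 + 2 + 1 + 3 + 4 = 11)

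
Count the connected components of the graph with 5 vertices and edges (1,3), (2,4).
3 (components: {1, 3}, {2, 4}, {5})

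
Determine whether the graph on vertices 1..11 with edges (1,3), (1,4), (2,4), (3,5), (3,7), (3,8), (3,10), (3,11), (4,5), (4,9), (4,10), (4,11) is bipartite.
Yes. Partition: {1, 2, 5, 6, 7, 8, 9, 10, 11}, {3, 4}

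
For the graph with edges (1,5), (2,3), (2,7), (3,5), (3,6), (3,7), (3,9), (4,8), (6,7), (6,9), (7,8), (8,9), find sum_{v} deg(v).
24 (handshake: sum of degrees = 2|E| = 2 x 12 = 24)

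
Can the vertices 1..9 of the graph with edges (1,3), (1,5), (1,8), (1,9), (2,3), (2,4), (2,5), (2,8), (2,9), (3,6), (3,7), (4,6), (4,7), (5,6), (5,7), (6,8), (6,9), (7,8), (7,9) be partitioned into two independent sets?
Yes. Partition: {1, 2, 6, 7}, {3, 4, 5, 8, 9}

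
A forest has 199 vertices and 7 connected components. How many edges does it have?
192 (Each of the 7 component trees on V_i vertices has V_i - 1 edges; summing gives V - C = 199 - 7 = 192)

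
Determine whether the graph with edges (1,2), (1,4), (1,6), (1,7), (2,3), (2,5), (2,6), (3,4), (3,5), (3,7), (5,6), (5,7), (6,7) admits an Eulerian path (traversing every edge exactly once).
Yes — and in fact it has an Eulerian circuit (the graph is connected and all 7 vertices have even degree)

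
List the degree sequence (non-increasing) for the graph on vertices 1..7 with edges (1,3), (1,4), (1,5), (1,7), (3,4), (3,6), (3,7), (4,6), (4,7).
[4, 4, 4, 3, 2, 1, 0] (degrees: deg(1)=4, deg(2)=0, deg(3)=4, deg(4)=4, deg(5)=1, deg(6)=2, deg(7)=3)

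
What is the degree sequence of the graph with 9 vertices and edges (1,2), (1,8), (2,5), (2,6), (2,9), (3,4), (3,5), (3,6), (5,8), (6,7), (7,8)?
[4, 3, 3, 3, 3, 2, 2, 1, 1] (degrees: deg(1)=2, deg(2)=4, deg(3)=3, deg(4)=1, deg(5)=3, deg(6)=3, deg(7)=2, deg(8)=3, deg(9)=1)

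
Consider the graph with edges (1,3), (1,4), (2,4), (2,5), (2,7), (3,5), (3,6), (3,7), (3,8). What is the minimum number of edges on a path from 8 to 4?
3 (path: 8 -> 3 -> 1 -> 4, 3 edges)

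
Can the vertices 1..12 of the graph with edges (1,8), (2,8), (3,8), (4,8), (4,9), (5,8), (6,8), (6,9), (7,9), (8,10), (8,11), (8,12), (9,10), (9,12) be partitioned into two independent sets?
Yes. Partition: {1, 2, 3, 4, 5, 6, 7, 10, 11, 12}, {8, 9}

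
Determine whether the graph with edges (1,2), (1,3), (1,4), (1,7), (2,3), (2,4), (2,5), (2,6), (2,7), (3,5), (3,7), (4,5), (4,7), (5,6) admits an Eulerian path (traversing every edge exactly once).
Yes — and in fact it has an Eulerian circuit (the graph is connected and all 7 vertices have even degree)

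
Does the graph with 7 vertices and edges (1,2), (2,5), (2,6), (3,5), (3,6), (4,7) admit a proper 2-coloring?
Yes. Partition: {1, 4, 5, 6}, {2, 3, 7}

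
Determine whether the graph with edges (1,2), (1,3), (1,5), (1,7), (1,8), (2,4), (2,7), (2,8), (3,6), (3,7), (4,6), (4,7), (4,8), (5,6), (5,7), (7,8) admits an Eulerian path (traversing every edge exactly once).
No (4 vertices have odd degree: {1, 3, 5, 6}; Eulerian path requires 0 or 2)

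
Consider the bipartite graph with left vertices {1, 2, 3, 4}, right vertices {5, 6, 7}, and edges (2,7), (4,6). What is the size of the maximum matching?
2 (matching: (2,7), (4,6); upper bound min(|L|,|R|) = min(4,3) = 3)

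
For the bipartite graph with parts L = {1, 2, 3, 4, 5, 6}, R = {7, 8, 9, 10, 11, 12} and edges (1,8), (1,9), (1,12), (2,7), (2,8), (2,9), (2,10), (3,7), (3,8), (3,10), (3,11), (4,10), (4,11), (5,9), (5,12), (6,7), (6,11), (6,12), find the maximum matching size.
6 (matching: (1,12), (2,10), (3,8), (4,11), (5,9), (6,7); upper bound min(|L|,|R|) = min(6,6) = 6)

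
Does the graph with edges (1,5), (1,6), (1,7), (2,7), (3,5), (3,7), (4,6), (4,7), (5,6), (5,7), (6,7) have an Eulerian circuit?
No (2 vertices have odd degree: {1, 2}; Eulerian circuit requires 0)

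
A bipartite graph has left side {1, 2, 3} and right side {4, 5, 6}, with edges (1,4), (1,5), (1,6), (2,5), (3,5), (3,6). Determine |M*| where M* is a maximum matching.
3 (matching: (1,4), (2,5), (3,6); upper bound min(|L|,|R|) = min(3,3) = 3)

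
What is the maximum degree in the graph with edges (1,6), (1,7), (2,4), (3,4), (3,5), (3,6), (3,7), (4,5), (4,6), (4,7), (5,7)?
5 (attained at vertex 4)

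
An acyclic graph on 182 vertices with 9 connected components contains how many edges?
173 (Each of the 9 component trees on V_i vertices has V_i - 1 edges; summing gives V - C = 182 - 9 = 173)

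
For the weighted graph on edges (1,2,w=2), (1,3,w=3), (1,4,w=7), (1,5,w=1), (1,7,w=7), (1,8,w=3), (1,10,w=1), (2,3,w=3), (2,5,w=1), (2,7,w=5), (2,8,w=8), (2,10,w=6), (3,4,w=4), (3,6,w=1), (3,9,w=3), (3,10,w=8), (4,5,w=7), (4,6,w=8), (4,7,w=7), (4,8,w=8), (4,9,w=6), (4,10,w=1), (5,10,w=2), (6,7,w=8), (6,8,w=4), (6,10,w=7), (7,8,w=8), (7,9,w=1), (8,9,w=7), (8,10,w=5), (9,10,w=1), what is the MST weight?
13 (MST edges: (1,3,w=3), (1,5,w=1), (1,8,w=3), (1,10,w=1), (2,5,w=1), (3,6,w=1), (4,10,w=1), (7,9,w=1), (9,10,w=1); sum of weights 3 + 1 + 3 + 1 + 1 + 1 + 1 + 1 + 1 = 13)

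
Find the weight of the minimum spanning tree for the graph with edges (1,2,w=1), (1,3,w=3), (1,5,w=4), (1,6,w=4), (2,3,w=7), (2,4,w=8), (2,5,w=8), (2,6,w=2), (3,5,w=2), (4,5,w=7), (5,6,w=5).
15 (MST edges: (1,2,w=1), (1,3,w=3), (2,6,w=2), (3,5,w=2), (4,5,w=7); sum of weights 1 + 3 + 2 + 2 + 7 = 15)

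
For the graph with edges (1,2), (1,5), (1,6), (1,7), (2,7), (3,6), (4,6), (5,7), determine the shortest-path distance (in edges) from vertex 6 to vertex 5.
2 (path: 6 -> 1 -> 5, 2 edges)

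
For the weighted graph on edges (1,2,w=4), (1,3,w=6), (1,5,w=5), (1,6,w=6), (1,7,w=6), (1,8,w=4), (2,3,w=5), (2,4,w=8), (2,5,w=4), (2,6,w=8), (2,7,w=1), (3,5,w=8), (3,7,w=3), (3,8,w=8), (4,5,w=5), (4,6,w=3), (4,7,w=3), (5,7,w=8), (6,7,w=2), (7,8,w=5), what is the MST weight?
21 (MST edges: (1,2,w=4), (1,8,w=4), (2,5,w=4), (2,7,w=1), (3,7,w=3), (4,7,w=3), (6,7,w=2); sum of weights 4 + 4 + 4 + 1 + 3 + 3 + 2 = 21)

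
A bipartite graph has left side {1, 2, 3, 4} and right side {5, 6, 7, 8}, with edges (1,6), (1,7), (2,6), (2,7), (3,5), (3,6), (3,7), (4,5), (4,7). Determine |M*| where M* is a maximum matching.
3 (matching: (1,7), (2,6), (3,5); upper bound min(|L|,|R|) = min(4,4) = 4)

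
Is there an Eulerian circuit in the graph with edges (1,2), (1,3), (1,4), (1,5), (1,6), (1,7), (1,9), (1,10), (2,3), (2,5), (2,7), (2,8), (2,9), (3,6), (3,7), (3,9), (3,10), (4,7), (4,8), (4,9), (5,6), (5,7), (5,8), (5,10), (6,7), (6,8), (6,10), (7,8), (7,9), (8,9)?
Yes (the graph is connected and all 10 vertices have even degree)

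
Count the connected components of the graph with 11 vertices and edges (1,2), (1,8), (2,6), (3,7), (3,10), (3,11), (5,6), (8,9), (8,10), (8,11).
2 (components: {1, 2, 3, 5, 6, 7, 8, 9, 10, 11}, {4})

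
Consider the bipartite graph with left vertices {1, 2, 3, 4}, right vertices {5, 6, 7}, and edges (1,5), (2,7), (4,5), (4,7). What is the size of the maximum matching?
2 (matching: (1,5), (2,7); upper bound min(|L|,|R|) = min(4,3) = 3)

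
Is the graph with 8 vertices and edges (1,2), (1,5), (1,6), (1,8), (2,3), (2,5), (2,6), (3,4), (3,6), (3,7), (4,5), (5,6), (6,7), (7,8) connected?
Yes (BFS from 1 visits [1, 2, 5, 6, 8, 3, 4, 7] — all 8 vertices reached)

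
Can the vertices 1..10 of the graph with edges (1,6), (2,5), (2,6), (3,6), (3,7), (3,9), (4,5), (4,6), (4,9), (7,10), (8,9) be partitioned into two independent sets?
Yes. Partition: {1, 2, 3, 4, 8, 10}, {5, 6, 7, 9}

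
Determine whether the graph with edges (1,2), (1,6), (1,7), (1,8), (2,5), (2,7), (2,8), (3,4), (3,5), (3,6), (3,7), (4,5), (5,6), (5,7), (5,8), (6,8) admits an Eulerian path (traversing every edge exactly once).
Yes — and in fact it has an Eulerian circuit (the graph is connected and all 8 vertices have even degree)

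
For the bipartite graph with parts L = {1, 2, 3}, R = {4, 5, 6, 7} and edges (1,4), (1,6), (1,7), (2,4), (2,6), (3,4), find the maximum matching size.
3 (matching: (1,7), (2,6), (3,4); upper bound min(|L|,|R|) = min(3,4) = 3)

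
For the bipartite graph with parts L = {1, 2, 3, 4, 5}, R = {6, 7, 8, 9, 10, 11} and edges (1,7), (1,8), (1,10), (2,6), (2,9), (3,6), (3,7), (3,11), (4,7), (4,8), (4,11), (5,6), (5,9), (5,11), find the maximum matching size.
5 (matching: (1,10), (2,9), (3,7), (4,8), (5,11); upper bound min(|L|,|R|) = min(5,6) = 5)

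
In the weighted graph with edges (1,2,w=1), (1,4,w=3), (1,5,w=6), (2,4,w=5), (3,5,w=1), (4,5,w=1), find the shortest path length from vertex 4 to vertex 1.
3 (path: 4 -> 1; weights 3 = 3)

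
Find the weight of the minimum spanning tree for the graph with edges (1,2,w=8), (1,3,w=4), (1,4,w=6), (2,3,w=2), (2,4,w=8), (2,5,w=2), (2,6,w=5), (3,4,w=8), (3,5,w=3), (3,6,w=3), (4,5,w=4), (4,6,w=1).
12 (MST edges: (1,3,w=4), (2,3,w=2), (2,5,w=2), (3,6,w=3), (4,6,w=1); sum of weights 4 + 2 + 2 + 3 + 1 = 12)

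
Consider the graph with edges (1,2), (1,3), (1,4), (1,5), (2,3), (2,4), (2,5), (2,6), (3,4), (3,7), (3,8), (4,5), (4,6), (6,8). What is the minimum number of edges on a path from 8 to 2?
2 (path: 8 -> 3 -> 2, 2 edges)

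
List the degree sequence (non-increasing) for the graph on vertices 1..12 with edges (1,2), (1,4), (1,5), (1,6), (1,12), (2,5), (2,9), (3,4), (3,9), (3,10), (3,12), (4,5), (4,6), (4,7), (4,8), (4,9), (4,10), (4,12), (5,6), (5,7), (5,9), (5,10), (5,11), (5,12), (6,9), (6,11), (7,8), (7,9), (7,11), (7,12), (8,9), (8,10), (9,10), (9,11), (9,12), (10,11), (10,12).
[10, 9, 9, 7, 7, 6, 5, 5, 5, 4, 4, 3] (degrees: deg(1)=5, deg(2)=3, deg(3)=4, deg(4)=9, deg(5)=9, deg(6)=5, deg(7)=6, deg(8)=4, deg(9)=10, deg(10)=7, deg(11)=5, deg(12)=7)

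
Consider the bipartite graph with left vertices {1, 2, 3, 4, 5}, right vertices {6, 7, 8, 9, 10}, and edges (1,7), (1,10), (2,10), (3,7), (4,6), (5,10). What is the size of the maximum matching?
3 (matching: (1,10), (3,7), (4,6); upper bound min(|L|,|R|) = min(5,5) = 5)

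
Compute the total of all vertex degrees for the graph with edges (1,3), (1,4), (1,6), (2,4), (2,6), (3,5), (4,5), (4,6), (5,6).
18 (handshake: sum of degrees = 2|E| = 2 x 9 = 18)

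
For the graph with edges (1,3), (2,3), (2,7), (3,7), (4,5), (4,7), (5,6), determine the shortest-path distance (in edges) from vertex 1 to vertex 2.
2 (path: 1 -> 3 -> 2, 2 edges)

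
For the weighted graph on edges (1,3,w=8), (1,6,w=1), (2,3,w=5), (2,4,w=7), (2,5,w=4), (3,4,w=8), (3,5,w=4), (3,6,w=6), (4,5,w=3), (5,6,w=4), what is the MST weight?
16 (MST edges: (1,6,w=1), (2,5,w=4), (3,5,w=4), (4,5,w=3), (5,6,w=4); sum of weights 1 + 4 + 4 + 3 + 4 = 16)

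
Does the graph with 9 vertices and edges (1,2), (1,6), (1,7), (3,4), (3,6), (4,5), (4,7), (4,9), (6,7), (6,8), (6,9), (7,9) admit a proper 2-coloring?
No (odd cycle of length 3: 7 -> 1 -> 6 -> 7)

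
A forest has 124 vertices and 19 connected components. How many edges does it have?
105 (Each of the 19 component trees on V_i vertices has V_i - 1 edges; summing gives V - C = 124 - 19 = 105)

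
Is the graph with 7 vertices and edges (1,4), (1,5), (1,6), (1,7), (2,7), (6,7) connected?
No, it has 2 components: {1, 2, 4, 5, 6, 7}, {3}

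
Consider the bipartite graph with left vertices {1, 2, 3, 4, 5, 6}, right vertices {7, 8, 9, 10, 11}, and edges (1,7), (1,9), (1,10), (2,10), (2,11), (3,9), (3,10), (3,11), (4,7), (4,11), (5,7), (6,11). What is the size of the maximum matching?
4 (matching: (1,10), (2,11), (3,9), (4,7); upper bound min(|L|,|R|) = min(6,5) = 5)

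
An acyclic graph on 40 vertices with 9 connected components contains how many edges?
31 (Each of the 9 component trees on V_i vertices has V_i - 1 edges; summing gives V - C = 40 - 9 = 31)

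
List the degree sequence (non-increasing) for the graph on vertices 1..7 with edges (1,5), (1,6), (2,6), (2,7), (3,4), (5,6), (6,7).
[4, 2, 2, 2, 2, 1, 1] (degrees: deg(1)=2, deg(2)=2, deg(3)=1, deg(4)=1, deg(5)=2, deg(6)=4, deg(7)=2)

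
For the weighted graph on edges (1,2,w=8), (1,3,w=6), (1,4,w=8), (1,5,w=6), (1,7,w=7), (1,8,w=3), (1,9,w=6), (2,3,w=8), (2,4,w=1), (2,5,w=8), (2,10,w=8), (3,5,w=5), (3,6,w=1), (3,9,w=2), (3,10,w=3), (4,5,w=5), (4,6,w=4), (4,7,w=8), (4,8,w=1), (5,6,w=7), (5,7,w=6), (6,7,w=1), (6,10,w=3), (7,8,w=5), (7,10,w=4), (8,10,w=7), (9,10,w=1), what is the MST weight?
19 (MST edges: (1,8,w=3), (2,4,w=1), (3,5,w=5), (3,6,w=1), (3,9,w=2), (4,6,w=4), (4,8,w=1), (6,7,w=1), (9,10,w=1); sum of weights 3 + 1 + 5 + 1 + 2 + 4 + 1 + 1 + 1 = 19)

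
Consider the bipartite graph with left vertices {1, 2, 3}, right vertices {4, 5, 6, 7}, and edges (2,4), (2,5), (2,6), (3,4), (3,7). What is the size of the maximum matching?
2 (matching: (2,6), (3,7); upper bound min(|L|,|R|) = min(3,4) = 3)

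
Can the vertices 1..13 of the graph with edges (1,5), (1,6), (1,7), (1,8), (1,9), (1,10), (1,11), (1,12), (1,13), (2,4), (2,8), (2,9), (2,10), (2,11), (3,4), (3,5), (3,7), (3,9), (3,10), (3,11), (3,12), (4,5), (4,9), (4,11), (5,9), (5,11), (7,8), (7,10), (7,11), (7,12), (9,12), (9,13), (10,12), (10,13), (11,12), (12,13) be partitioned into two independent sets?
No (odd cycle of length 3: 12 -> 1 -> 7 -> 12)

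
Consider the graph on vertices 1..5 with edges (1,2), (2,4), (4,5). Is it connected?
No, it has 2 components: {1, 2, 4, 5}, {3}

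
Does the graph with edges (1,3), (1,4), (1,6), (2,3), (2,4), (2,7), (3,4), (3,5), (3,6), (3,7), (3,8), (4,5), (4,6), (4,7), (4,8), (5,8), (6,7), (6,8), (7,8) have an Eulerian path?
No (8 vertices have odd degree: {1, 2, 3, 4, 5, 6, 7, 8}; Eulerian path requires 0 or 2)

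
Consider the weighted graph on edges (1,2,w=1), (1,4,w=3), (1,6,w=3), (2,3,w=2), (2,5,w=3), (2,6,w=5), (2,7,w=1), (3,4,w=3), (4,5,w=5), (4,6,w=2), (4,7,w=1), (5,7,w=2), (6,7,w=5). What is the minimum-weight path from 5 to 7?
2 (path: 5 -> 7; weights 2 = 2)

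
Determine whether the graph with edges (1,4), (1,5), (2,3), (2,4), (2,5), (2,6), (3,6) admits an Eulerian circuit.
Yes (the graph is connected and all 6 vertices have even degree)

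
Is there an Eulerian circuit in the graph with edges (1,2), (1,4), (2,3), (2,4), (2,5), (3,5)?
Yes (the graph is connected and all 5 vertices have even degree)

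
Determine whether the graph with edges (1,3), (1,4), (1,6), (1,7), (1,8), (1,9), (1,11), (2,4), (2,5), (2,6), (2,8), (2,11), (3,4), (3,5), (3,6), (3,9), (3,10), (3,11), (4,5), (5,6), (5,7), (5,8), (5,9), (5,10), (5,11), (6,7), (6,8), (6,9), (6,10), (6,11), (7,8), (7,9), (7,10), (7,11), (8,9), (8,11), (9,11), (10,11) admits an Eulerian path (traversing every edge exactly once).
No (10 vertices have odd degree: {1, 2, 3, 5, 6, 7, 8, 9, 10, 11}; Eulerian path requires 0 or 2)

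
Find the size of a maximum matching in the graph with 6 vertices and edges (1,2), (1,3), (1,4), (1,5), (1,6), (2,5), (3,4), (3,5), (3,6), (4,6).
3 (matching: (1,6), (2,5), (3,4); upper bound floor(n/2) = floor(6/2) = 3)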